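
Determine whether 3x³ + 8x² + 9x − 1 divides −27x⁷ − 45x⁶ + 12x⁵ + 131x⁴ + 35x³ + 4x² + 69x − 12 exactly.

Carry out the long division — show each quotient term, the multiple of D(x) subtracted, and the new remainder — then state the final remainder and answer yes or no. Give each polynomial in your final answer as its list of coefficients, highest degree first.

R = [1, -5], so D(x) is not a factor of P(x). no

Step 1: lead(−27x⁷ − 45x⁶ + 12x⁵ + 131x⁴ + 35x³ + 4x² + 69x − 12) ÷ lead(D) = −27x⁷ ÷ 3x³ = −9x⁴. Subtract (−9x⁴)·D = −27x⁷ − 72x⁶ − 81x⁵ + 9x⁴. Remainder: 27x⁶ + 93x⁵ + 122x⁴ + 35x³ + 4x² + 69x − 12.
Step 2: lead(27x⁶ + 93x⁵ + 122x⁴ + 35x³ + 4x² + 69x − 12) ÷ lead(D) = 27x⁶ ÷ 3x³ = 9x³. Subtract (9x³)·D = 27x⁶ + 72x⁵ + 81x⁴ − 9x³. Remainder: 21x⁵ + 41x⁴ + 44x³ + 4x² + 69x − 12.
Step 3: lead(21x⁵ + 41x⁴ + 44x³ + 4x² + 69x − 12) ÷ lead(D) = 21x⁵ ÷ 3x³ = 7x². Subtract (7x²)·D = 21x⁵ + 56x⁴ + 63x³ − 7x². Remainder: −15x⁴ − 19x³ + 11x² + 69x − 12.
Step 4: lead(−15x⁴ − 19x³ + 11x² + 69x − 12) ÷ lead(D) = −15x⁴ ÷ 3x³ = −5x. Subtract (−5x)·D = −15x⁴ − 40x³ − 45x² + 5x. Remainder: 21x³ + 56x² + 64x − 12.
Step 5: lead(21x³ + 56x² + 64x − 12) ÷ lead(D) = 21x³ ÷ 3x³ = 7. Subtract (7)·D = 21x³ + 56x² + 63x − 7. Remainder: x − 5.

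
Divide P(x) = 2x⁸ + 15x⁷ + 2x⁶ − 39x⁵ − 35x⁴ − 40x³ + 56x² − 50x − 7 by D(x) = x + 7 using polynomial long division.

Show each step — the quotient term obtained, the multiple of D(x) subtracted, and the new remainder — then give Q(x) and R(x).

Q(x) = 2x⁷ + x⁶ − 5x⁵ − 4x⁴ − 7x³ + 9x² − 7x − 1; R(x) = 0

Step 1: lead(2x⁸ + 15x⁷ + 2x⁶ − 39x⁵ − 35x⁴ − 40x³ + 56x² − 50x − 7) ÷ lead(D) = 2x⁸ ÷ x = 2x⁷. Subtract (2x⁷)·D = 2x⁸ + 14x⁷. Remainder: x⁷ + 2x⁶ − 39x⁵ − 35x⁴ − 40x³ + 56x² − 50x − 7.
Step 2: lead(x⁷ + 2x⁶ − 39x⁵ − 35x⁴ − 40x³ + 56x² − 50x − 7) ÷ lead(D) = x⁷ ÷ x = x⁶. Subtract (x⁶)·D = x⁷ + 7x⁶. Remainder: −5x⁶ − 39x⁵ − 35x⁴ − 40x³ + 56x² − 50x − 7.
Step 3: lead(−5x⁶ − 39x⁵ − 35x⁴ − 40x³ + 56x² − 50x − 7) ÷ lead(D) = −5x⁶ ÷ x = −5x⁵. Subtract (−5x⁵)·D = −5x⁶ − 35x⁵. Remainder: −4x⁵ − 35x⁴ − 40x³ + 56x² − 50x − 7.
Step 4: lead(−4x⁵ − 35x⁴ − 40x³ + 56x² − 50x − 7) ÷ lead(D) = −4x⁵ ÷ x = −4x⁴. Subtract (−4x⁴)·D = −4x⁵ − 28x⁴. Remainder: −7x⁴ − 40x³ + 56x² − 50x − 7.
Step 5: lead(−7x⁴ − 40x³ + 56x² − 50x − 7) ÷ lead(D) = −7x⁴ ÷ x = −7x³. Subtract (−7x³)·D = −7x⁴ − 49x³. Remainder: 9x³ + 56x² − 50x − 7.
Step 6: lead(9x³ + 56x² − 50x − 7) ÷ lead(D) = 9x³ ÷ x = 9x². Subtract (9x²)·D = 9x³ + 63x². Remainder: −7x² − 50x − 7.
Step 7: lead(−7x² − 50x − 7) ÷ lead(D) = −7x² ÷ x = −7x. Subtract (−7x)·D = −7x² − 49x. Remainder: −x − 7.
Step 8: lead(−x − 7) ÷ lead(D) = −x ÷ x = −1. Subtract (−1)·D = −x − 7. Remainder: 0.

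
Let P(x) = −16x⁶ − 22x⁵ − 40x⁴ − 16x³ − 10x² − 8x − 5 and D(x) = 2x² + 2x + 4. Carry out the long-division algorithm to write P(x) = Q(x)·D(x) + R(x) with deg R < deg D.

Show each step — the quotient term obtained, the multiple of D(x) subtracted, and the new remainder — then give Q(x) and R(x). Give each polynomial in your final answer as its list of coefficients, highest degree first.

Step 1: lead(−16x⁶ − 22x⁵ − 40x⁴ − 16x³ − 10x² − 8x − 5) ÷ lead(D) = −16x⁶ ÷ 2x² = −8x⁴. Subtract (−8x⁴)·D = −16x⁶ − 16x⁵ − 32x⁴. Remainder: −6x⁵ − 8x⁴ − 16x³ − 10x² − 8x − 5.
Step 2: lead(−6x⁵ − 8x⁴ − 16x³ − 10x² − 8x − 5) ÷ lead(D) = −6x⁵ ÷ 2x² = −3x³. Subtract (−3x³)·D = −6x⁵ − 6x⁴ − 12x³. Remainder: −2x⁴ − 4x³ − 10x² − 8x − 5.
Step 3: lead(−2x⁴ − 4x³ − 10x² − 8x − 5) ÷ lead(D) = −2x⁴ ÷ 2x² = −x². Subtract (−x²)·D = −2x⁴ − 2x³ − 4x². Remainder: −2x³ − 6x² − 8x − 5.
Step 4: lead(−2x³ − 6x² − 8x − 5) ÷ lead(D) = −2x³ ÷ 2x² = −x. Subtract (−x)·D = −2x³ − 2x² − 4x. Remainder: −4x² − 4x − 5.
Step 5: lead(−4x² − 4x − 5) ÷ lead(D) = −4x² ÷ 2x² = −2. Subtract (−2)·D = −4x² − 4x − 8. Remainder: 3.

Q = [-8, -3, -1, -1, -2]; R = [3]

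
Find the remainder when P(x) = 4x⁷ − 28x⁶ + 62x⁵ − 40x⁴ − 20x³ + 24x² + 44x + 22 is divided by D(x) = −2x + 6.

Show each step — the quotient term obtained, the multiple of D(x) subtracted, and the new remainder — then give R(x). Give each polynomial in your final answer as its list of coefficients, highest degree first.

Step 1: lead(4x⁷ − 28x⁶ + 62x⁵ − 40x⁴ − 20x³ + 24x² + 44x + 22) ÷ lead(D) = 4x⁷ ÷ −2x = −2x⁶. Subtract (−2x⁶)·D = 4x⁷ − 12x⁶. Remainder: −16x⁶ + 62x⁵ − 40x⁴ − 20x³ + 24x² + 44x + 22.
Step 2: lead(−16x⁶ + 62x⁵ − 40x⁴ − 20x³ + 24x² + 44x + 22) ÷ lead(D) = −16x⁶ ÷ −2x = 8x⁵. Subtract (8x⁵)·D = −16x⁶ + 48x⁵. Remainder: 14x⁵ − 40x⁴ − 20x³ + 24x² + 44x + 22.
Step 3: lead(14x⁵ − 40x⁴ − 20x³ + 24x² + 44x + 22) ÷ lead(D) = 14x⁵ ÷ −2x = −7x⁴. Subtract (−7x⁴)·D = 14x⁵ − 42x⁴. Remainder: 2x⁴ − 20x³ + 24x² + 44x + 22.
Step 4: lead(2x⁴ − 20x³ + 24x² + 44x + 22) ÷ lead(D) = 2x⁴ ÷ −2x = −x³. Subtract (−x³)·D = 2x⁴ − 6x³. Remainder: −14x³ + 24x² + 44x + 22.
Step 5: lead(−14x³ + 24x² + 44x + 22) ÷ lead(D) = −14x³ ÷ −2x = 7x². Subtract (7x²)·D = −14x³ + 42x². Remainder: −18x² + 44x + 22.
Step 6: lead(−18x² + 44x + 22) ÷ lead(D) = −18x² ÷ −2x = 9x. Subtract (9x)·D = −18x² + 54x. Remainder: −10x + 22.
Step 7: lead(−10x + 22) ÷ lead(D) = −10x ÷ −2x = 5. Subtract (5)·D = −10x + 30. Remainder: −8.

R = [-8]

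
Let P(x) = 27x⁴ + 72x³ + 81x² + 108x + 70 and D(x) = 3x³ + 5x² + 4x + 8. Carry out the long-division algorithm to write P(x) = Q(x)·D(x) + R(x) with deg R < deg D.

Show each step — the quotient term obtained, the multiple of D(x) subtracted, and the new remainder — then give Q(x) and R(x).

Q(x) = 9x + 9; R(x) = −2

Step 1: lead(27x⁴ + 72x³ + 81x² + 108x + 70) ÷ lead(D) = 27x⁴ ÷ 3x³ = 9x. Subtract (9x)·D = 27x⁴ + 45x³ + 36x² + 72x. Remainder: 27x³ + 45x² + 36x + 70.
Step 2: lead(27x³ + 45x² + 36x + 70) ÷ lead(D) = 27x³ ÷ 3x³ = 9. Subtract (9)·D = 27x³ + 45x² + 36x + 72. Remainder: −2.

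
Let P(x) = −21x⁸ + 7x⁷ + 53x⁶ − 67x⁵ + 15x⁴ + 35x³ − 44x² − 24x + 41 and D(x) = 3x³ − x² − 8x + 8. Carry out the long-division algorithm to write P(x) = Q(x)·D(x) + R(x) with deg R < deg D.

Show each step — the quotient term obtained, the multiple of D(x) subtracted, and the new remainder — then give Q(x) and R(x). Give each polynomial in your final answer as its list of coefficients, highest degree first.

Step 1: lead(−21x⁸ + 7x⁷ + 53x⁶ − 67x⁵ + 15x⁴ + 35x³ − 44x² − 24x + 41) ÷ lead(D) = −21x⁸ ÷ 3x³ = −7x⁵. Subtract (−7x⁵)·D = −21x⁸ + 7x⁷ + 56x⁶ − 56x⁵. Remainder: −3x⁶ − 11x⁵ + 15x⁴ + 35x³ − 44x² − 24x + 41.
Step 2: lead(−3x⁶ − 11x⁵ + 15x⁴ + 35x³ − 44x² − 24x + 41) ÷ lead(D) = −3x⁶ ÷ 3x³ = −x³. Subtract (−x³)·D = −3x⁶ + x⁵ + 8x⁴ − 8x³. Remainder: −12x⁵ + 7x⁴ + 43x³ − 44x² − 24x + 41.
Step 3: lead(−12x⁵ + 7x⁴ + 43x³ − 44x² − 24x + 41) ÷ lead(D) = −12x⁵ ÷ 3x³ = −4x². Subtract (−4x²)·D = −12x⁵ + 4x⁴ + 32x³ − 32x². Remainder: 3x⁴ + 11x³ − 12x² − 24x + 41.
Step 4: lead(3x⁴ + 11x³ − 12x² − 24x + 41) ÷ lead(D) = 3x⁴ ÷ 3x³ = x. Subtract (x)·D = 3x⁴ − x³ − 8x² + 8x. Remainder: 12x³ − 4x² − 32x + 41.
Step 5: lead(12x³ − 4x² − 32x + 41) ÷ lead(D) = 12x³ ÷ 3x³ = 4. Subtract (4)·D = 12x³ − 4x² − 32x + 32. Remainder: 9.

Q = [-7, 0, -1, -4, 1, 4]; R = [9]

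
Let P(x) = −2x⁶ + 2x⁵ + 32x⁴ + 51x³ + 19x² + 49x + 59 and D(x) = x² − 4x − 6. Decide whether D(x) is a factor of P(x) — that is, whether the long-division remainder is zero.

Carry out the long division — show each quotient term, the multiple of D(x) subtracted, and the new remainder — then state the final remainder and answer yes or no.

R(x) = 7x + 5, so D(x) is not a factor of P(x). no

Step 1: lead(−2x⁶ + 2x⁵ + 32x⁴ + 51x³ + 19x² + 49x + 59) ÷ lead(D) = −2x⁶ ÷ x² = −2x⁴. Subtract (−2x⁴)·D = −2x⁶ + 8x⁵ + 12x⁴. Remainder: −6x⁵ + 20x⁴ + 51x³ + 19x² + 49x + 59.
Step 2: lead(−6x⁵ + 20x⁴ + 51x³ + 19x² + 49x + 59) ÷ lead(D) = −6x⁵ ÷ x² = −6x³. Subtract (−6x³)·D = −6x⁵ + 24x⁴ + 36x³. Remainder: −4x⁴ + 15x³ + 19x² + 49x + 59.
Step 3: lead(−4x⁴ + 15x³ + 19x² + 49x + 59) ÷ lead(D) = −4x⁴ ÷ x² = −4x². Subtract (−4x²)·D = −4x⁴ + 16x³ + 24x². Remainder: −x³ − 5x² + 49x + 59.
Step 4: lead(−x³ − 5x² + 49x + 59) ÷ lead(D) = −x³ ÷ x² = −x. Subtract (−x)·D = −x³ + 4x² + 6x. Remainder: −9x² + 43x + 59.
Step 5: lead(−9x² + 43x + 59) ÷ lead(D) = −9x² ÷ x² = −9. Subtract (−9)·D = −9x² + 36x + 54. Remainder: 7x + 5.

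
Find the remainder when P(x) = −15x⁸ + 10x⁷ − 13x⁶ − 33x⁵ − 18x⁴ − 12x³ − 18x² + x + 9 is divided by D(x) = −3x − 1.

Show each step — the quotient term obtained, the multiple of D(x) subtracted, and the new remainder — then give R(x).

R(x) = 7

Step 1: lead(−15x⁸ + 10x⁷ − 13x⁶ − 33x⁵ − 18x⁴ − 12x³ − 18x² + x + 9) ÷ lead(D) = −15x⁸ ÷ −3x = 5x⁷. Subtract (5x⁷)·D = −15x⁸ − 5x⁷. Remainder: 15x⁷ − 13x⁶ − 33x⁵ − 18x⁴ − 12x³ − 18x² + x + 9.
Step 2: lead(15x⁷ − 13x⁶ − 33x⁵ − 18x⁴ − 12x³ − 18x² + x + 9) ÷ lead(D) = 15x⁷ ÷ −3x = −5x⁶. Subtract (−5x⁶)·D = 15x⁷ + 5x⁶. Remainder: −18x⁶ − 33x⁵ − 18x⁴ − 12x³ − 18x² + x + 9.
Step 3: lead(−18x⁶ − 33x⁵ − 18x⁴ − 12x³ − 18x² + x + 9) ÷ lead(D) = −18x⁶ ÷ −3x = 6x⁵. Subtract (6x⁵)·D = −18x⁶ − 6x⁵. Remainder: −27x⁵ − 18x⁴ − 12x³ − 18x² + x + 9.
Step 4: lead(−27x⁵ − 18x⁴ − 12x³ − 18x² + x + 9) ÷ lead(D) = −27x⁵ ÷ −3x = 9x⁴. Subtract (9x⁴)·D = −27x⁵ − 9x⁴. Remainder: −9x⁴ − 12x³ − 18x² + x + 9.
Step 5: lead(−9x⁴ − 12x³ − 18x² + x + 9) ÷ lead(D) = −9x⁴ ÷ −3x = 3x³. Subtract (3x³)·D = −9x⁴ − 3x³. Remainder: −9x³ − 18x² + x + 9.
Step 6: lead(−9x³ − 18x² + x + 9) ÷ lead(D) = −9x³ ÷ −3x = 3x². Subtract (3x²)·D = −9x³ − 3x². Remainder: −15x² + x + 9.
Step 7: lead(−15x² + x + 9) ÷ lead(D) = −15x² ÷ −3x = 5x. Subtract (5x)·D = −15x² − 5x. Remainder: 6x + 9.
Step 8: lead(6x + 9) ÷ lead(D) = 6x ÷ −3x = −2. Subtract (−2)·D = 6x + 2. Remainder: 7.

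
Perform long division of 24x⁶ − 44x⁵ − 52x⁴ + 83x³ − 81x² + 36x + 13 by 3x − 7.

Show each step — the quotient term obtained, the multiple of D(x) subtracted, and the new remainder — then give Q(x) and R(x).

Q(x) = 8x⁵ + 4x⁴ − 8x³ + 9x² − 6x − 2; R(x) = −1

Step 1: lead(24x⁶ − 44x⁵ − 52x⁴ + 83x³ − 81x² + 36x + 13) ÷ lead(D) = 24x⁶ ÷ 3x = 8x⁵. Subtract (8x⁵)·D = 24x⁶ − 56x⁵. Remainder: 12x⁵ − 52x⁴ + 83x³ − 81x² + 36x + 13.
Step 2: lead(12x⁵ − 52x⁴ + 83x³ − 81x² + 36x + 13) ÷ lead(D) = 12x⁵ ÷ 3x = 4x⁴. Subtract (4x⁴)·D = 12x⁵ − 28x⁴. Remainder: −24x⁴ + 83x³ − 81x² + 36x + 13.
Step 3: lead(−24x⁴ + 83x³ − 81x² + 36x + 13) ÷ lead(D) = −24x⁴ ÷ 3x = −8x³. Subtract (−8x³)·D = −24x⁴ + 56x³. Remainder: 27x³ − 81x² + 36x + 13.
Step 4: lead(27x³ − 81x² + 36x + 13) ÷ lead(D) = 27x³ ÷ 3x = 9x². Subtract (9x²)·D = 27x³ − 63x². Remainder: −18x² + 36x + 13.
Step 5: lead(−18x² + 36x + 13) ÷ lead(D) = −18x² ÷ 3x = −6x. Subtract (−6x)·D = −18x² + 42x. Remainder: −6x + 13.
Step 6: lead(−6x + 13) ÷ lead(D) = −6x ÷ 3x = −2. Subtract (−2)·D = −6x + 14. Remainder: −1.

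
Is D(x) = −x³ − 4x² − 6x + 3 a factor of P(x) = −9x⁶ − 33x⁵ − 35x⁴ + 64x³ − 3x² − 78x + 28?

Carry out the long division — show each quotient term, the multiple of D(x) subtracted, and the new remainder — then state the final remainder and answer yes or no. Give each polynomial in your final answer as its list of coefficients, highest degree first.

Step 1: lead(−9x⁶ − 33x⁵ − 35x⁴ + 64x³ − 3x² − 78x + 28) ÷ lead(D) = −9x⁶ ÷ −x³ = 9x³. Subtract (9x³)·D = −9x⁶ − 36x⁵ − 54x⁴ + 27x³. Remainder: 3x⁵ + 19x⁴ + 37x³ − 3x² − 78x + 28.
Step 2: lead(3x⁵ + 19x⁴ + 37x³ − 3x² − 78x + 28) ÷ lead(D) = 3x⁵ ÷ −x³ = −3x². Subtract (−3x²)·D = 3x⁵ + 12x⁴ + 18x³ − 9x². Remainder: 7x⁴ + 19x³ + 6x² − 78x + 28.
Step 3: lead(7x⁴ + 19x³ + 6x² − 78x + 28) ÷ lead(D) = 7x⁴ ÷ −x³ = −7x. Subtract (−7x)·D = 7x⁴ + 28x³ + 42x² − 21x. Remainder: −9x³ − 36x² − 57x + 28.
Step 4: lead(−9x³ − 36x² − 57x + 28) ÷ lead(D) = −9x³ ÷ −x³ = 9. Subtract (9)·D = −9x³ − 36x² − 54x + 27. Remainder: −3x + 1.

R = [-3, 1], so D(x) is not a factor of P(x). no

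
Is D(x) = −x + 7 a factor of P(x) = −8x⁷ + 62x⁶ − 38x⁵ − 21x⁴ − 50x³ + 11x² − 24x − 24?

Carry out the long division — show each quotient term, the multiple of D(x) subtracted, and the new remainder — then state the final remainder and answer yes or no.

Step 1: lead(−8x⁷ + 62x⁶ − 38x⁵ − 21x⁴ − 50x³ + 11x² − 24x − 24) ÷ lead(D) = −8x⁷ ÷ −x = 8x⁶. Subtract (8x⁶)·D = −8x⁷ + 56x⁶. Remainder: 6x⁶ − 38x⁵ − 21x⁴ − 50x³ + 11x² − 24x − 24.
Step 2: lead(6x⁶ − 38x⁵ − 21x⁴ − 50x³ + 11x² − 24x − 24) ÷ lead(D) = 6x⁶ ÷ −x = −6x⁵. Subtract (−6x⁵)·D = 6x⁶ − 42x⁵. Remainder: 4x⁵ − 21x⁴ − 50x³ + 11x² − 24x − 24.
Step 3: lead(4x⁵ − 21x⁴ − 50x³ + 11x² − 24x − 24) ÷ lead(D) = 4x⁵ ÷ −x = −4x⁴. Subtract (−4x⁴)·D = 4x⁵ − 28x⁴. Remainder: 7x⁴ − 50x³ + 11x² − 24x − 24.
Step 4: lead(7x⁴ − 50x³ + 11x² − 24x − 24) ÷ lead(D) = 7x⁴ ÷ −x = −7x³. Subtract (−7x³)·D = 7x⁴ − 49x³. Remainder: −x³ + 11x² − 24x − 24.
Step 5: lead(−x³ + 11x² − 24x − 24) ÷ lead(D) = −x³ ÷ −x = x². Subtract (x²)·D = −x³ + 7x². Remainder: 4x² − 24x − 24.
Step 6: lead(4x² − 24x − 24) ÷ lead(D) = 4x² ÷ −x = −4x. Subtract (−4x)·D = 4x² − 28x. Remainder: 4x − 24.
Step 7: lead(4x − 24) ÷ lead(D) = 4x ÷ −x = −4. Subtract (−4)·D = 4x − 28. Remainder: 4.

R(x) = 4, so D(x) is not a factor of P(x). no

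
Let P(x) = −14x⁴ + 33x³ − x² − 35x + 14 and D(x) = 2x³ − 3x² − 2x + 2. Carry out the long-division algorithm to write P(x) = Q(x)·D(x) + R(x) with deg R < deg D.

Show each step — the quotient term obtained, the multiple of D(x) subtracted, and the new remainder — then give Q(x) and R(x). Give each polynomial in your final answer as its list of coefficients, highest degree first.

Q = [-7, 6]; R = [3, -9, 2]

Step 1: lead(−14x⁴ + 33x³ − x² − 35x + 14) ÷ lead(D) = −14x⁴ ÷ 2x³ = −7x. Subtract (−7x)·D = −14x⁴ + 21x³ + 14x² − 14x. Remainder: 12x³ − 15x² − 21x + 14.
Step 2: lead(12x³ − 15x² − 21x + 14) ÷ lead(D) = 12x³ ÷ 2x³ = 6. Subtract (6)·D = 12x³ − 18x² − 12x + 12. Remainder: 3x² − 9x + 2.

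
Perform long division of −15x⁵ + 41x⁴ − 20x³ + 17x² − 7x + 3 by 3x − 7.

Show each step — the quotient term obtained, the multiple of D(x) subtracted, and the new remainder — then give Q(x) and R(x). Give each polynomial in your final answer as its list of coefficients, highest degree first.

Q = [-5, 2, -2, 1, 0]; R = [3]

Step 1: lead(−15x⁵ + 41x⁴ − 20x³ + 17x² − 7x + 3) ÷ lead(D) = −15x⁵ ÷ 3x = −5x⁴. Subtract (−5x⁴)·D = −15x⁵ + 35x⁴. Remainder: 6x⁴ − 20x³ + 17x² − 7x + 3.
Step 2: lead(6x⁴ − 20x³ + 17x² − 7x + 3) ÷ lead(D) = 6x⁴ ÷ 3x = 2x³. Subtract (2x³)·D = 6x⁴ − 14x³. Remainder: −6x³ + 17x² − 7x + 3.
Step 3: lead(−6x³ + 17x² − 7x + 3) ÷ lead(D) = −6x³ ÷ 3x = −2x². Subtract (−2x²)·D = −6x³ + 14x². Remainder: 3x² − 7x + 3.
Step 4: lead(3x² − 7x + 3) ÷ lead(D) = 3x² ÷ 3x = x. Subtract (x)·D = 3x² − 7x. Remainder: 3.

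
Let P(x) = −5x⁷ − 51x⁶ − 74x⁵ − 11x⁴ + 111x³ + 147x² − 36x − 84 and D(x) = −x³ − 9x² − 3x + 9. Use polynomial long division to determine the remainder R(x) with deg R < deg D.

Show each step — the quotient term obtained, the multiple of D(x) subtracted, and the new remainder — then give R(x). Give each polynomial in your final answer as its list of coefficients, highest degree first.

Step 1: lead(−5x⁷ − 51x⁶ − 74x⁵ − 11x⁴ + 111x³ + 147x² − 36x − 84) ÷ lead(D) = −5x⁷ ÷ −x³ = 5x⁴. Subtract (5x⁴)·D = −5x⁷ − 45x⁶ − 15x⁵ + 45x⁴. Remainder: −6x⁶ − 59x⁵ − 56x⁴ + 111x³ + 147x² − 36x − 84.
Step 2: lead(−6x⁶ − 59x⁵ − 56x⁴ + 111x³ + 147x² − 36x − 84) ÷ lead(D) = −6x⁶ ÷ −x³ = 6x³. Subtract (6x³)·D = −6x⁶ − 54x⁵ − 18x⁴ + 54x³. Remainder: −5x⁵ − 38x⁴ + 57x³ + 147x² − 36x − 84.
Step 3: lead(−5x⁵ − 38x⁴ + 57x³ + 147x² − 36x − 84) ÷ lead(D) = −5x⁵ ÷ −x³ = 5x². Subtract (5x²)·D = −5x⁵ − 45x⁴ − 15x³ + 45x². Remainder: 7x⁴ + 72x³ + 102x² − 36x − 84.
Step 4: lead(7x⁴ + 72x³ + 102x² − 36x − 84) ÷ lead(D) = 7x⁴ ÷ −x³ = −7x. Subtract (−7x)·D = 7x⁴ + 63x³ + 21x² − 63x. Remainder: 9x³ + 81x² + 27x − 84.
Step 5: lead(9x³ + 81x² + 27x − 84) ÷ lead(D) = 9x³ ÷ −x³ = −9. Subtract (−9)·D = 9x³ + 81x² + 27x − 81. Remainder: −3.

R = [-3]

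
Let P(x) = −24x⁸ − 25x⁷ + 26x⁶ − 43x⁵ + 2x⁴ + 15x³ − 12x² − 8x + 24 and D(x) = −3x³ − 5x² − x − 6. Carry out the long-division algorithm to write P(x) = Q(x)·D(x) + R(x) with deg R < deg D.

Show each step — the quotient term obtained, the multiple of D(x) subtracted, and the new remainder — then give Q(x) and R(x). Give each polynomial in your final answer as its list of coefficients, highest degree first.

Q = [8, -5, -3, 5, 2, -4]; R = [0]

Step 1: lead(−24x⁸ − 25x⁷ + 26x⁶ − 43x⁵ + 2x⁴ + 15x³ − 12x² − 8x + 24) ÷ lead(D) = −24x⁸ ÷ −3x³ = 8x⁵. Subtract (8x⁵)·D = −24x⁸ − 40x⁷ − 8x⁶ − 48x⁵. Remainder: 15x⁷ + 34x⁶ + 5x⁵ + 2x⁴ + 15x³ − 12x² − 8x + 24.
Step 2: lead(15x⁷ + 34x⁶ + 5x⁵ + 2x⁴ + 15x³ − 12x² − 8x + 24) ÷ lead(D) = 15x⁷ ÷ −3x³ = −5x⁴. Subtract (−5x⁴)·D = 15x⁷ + 25x⁶ + 5x⁵ + 30x⁴. Remainder: 9x⁶ − 28x⁴ + 15x³ − 12x² − 8x + 24.
Step 3: lead(9x⁶ − 28x⁴ + 15x³ − 12x² − 8x + 24) ÷ lead(D) = 9x⁶ ÷ −3x³ = −3x³. Subtract (−3x³)·D = 9x⁶ + 15x⁵ + 3x⁴ + 18x³. Remainder: −15x⁵ − 31x⁴ − 3x³ − 12x² − 8x + 24.
Step 4: lead(−15x⁵ − 31x⁴ − 3x³ − 12x² − 8x + 24) ÷ lead(D) = −15x⁵ ÷ −3x³ = 5x². Subtract (5x²)·D = −15x⁵ − 25x⁴ − 5x³ − 30x². Remainder: −6x⁴ + 2x³ + 18x² − 8x + 24.
Step 5: lead(−6x⁴ + 2x³ + 18x² − 8x + 24) ÷ lead(D) = −6x⁴ ÷ −3x³ = 2x. Subtract (2x)·D = −6x⁴ − 10x³ − 2x² − 12x. Remainder: 12x³ + 20x² + 4x + 24.
Step 6: lead(12x³ + 20x² + 4x + 24) ÷ lead(D) = 12x³ ÷ −3x³ = −4. Subtract (−4)·D = 12x³ + 20x² + 4x + 24. Remainder: 0.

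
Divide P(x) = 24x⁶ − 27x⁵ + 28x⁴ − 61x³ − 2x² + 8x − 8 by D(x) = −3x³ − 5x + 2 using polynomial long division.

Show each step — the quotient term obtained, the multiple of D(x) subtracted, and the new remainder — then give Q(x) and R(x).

Q(x) = −8x³ + 9x² + 4x; R(x) = −8

Step 1: lead(24x⁶ − 27x⁵ + 28x⁴ − 61x³ − 2x² + 8x − 8) ÷ lead(D) = 24x⁶ ÷ −3x³ = −8x³. Subtract (−8x³)·D = 24x⁶ + 40x⁴ − 16x³. Remainder: −27x⁵ − 12x⁴ − 45x³ − 2x² + 8x − 8.
Step 2: lead(−27x⁵ − 12x⁴ − 45x³ − 2x² + 8x − 8) ÷ lead(D) = −27x⁵ ÷ −3x³ = 9x². Subtract (9x²)·D = −27x⁵ − 45x³ + 18x². Remainder: −12x⁴ − 20x² + 8x − 8.
Step 3: lead(−12x⁴ − 20x² + 8x − 8) ÷ lead(D) = −12x⁴ ÷ −3x³ = 4x. Subtract (4x)·D = −12x⁴ − 20x² + 8x. Remainder: −8.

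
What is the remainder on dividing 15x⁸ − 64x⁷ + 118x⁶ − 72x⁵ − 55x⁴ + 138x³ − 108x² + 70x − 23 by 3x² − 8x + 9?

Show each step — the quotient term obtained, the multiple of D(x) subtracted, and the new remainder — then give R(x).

R(x) = −5

Step 1: lead(15x⁸ − 64x⁷ + 118x⁶ − 72x⁵ − 55x⁴ + 138x³ − 108x² + 70x − 23) ÷ lead(D) = 15x⁸ ÷ 3x² = 5x⁶. Subtract (5x⁶)·D = 15x⁸ − 40x⁷ + 45x⁶. Remainder: −24x⁷ + 73x⁶ − 72x⁵ − 55x⁴ + 138x³ − 108x² + 70x − 23.
Step 2: lead(−24x⁷ + 73x⁶ − 72x⁵ − 55x⁴ + 138x³ − 108x² + 70x − 23) ÷ lead(D) = −24x⁷ ÷ 3x² = −8x⁵. Subtract (−8x⁵)·D = −24x⁷ + 64x⁶ − 72x⁵. Remainder: 9x⁶ − 55x⁴ + 138x³ − 108x² + 70x − 23.
Step 3: lead(9x⁶ − 55x⁴ + 138x³ − 108x² + 70x − 23) ÷ lead(D) = 9x⁶ ÷ 3x² = 3x⁴. Subtract (3x⁴)·D = 9x⁶ − 24x⁵ + 27x⁴. Remainder: 24x⁵ − 82x⁴ + 138x³ − 108x² + 70x − 23.
Step 4: lead(24x⁵ − 82x⁴ + 138x³ − 108x² + 70x − 23) ÷ lead(D) = 24x⁵ ÷ 3x² = 8x³. Subtract (8x³)·D = 24x⁵ − 64x⁴ + 72x³. Remainder: −18x⁴ + 66x³ − 108x² + 70x − 23.
Step 5: lead(−18x⁴ + 66x³ − 108x² + 70x − 23) ÷ lead(D) = −18x⁴ ÷ 3x² = −6x². Subtract (−6x²)·D = −18x⁴ + 48x³ − 54x². Remainder: 18x³ − 54x² + 70x − 23.
Step 6: lead(18x³ − 54x² + 70x − 23) ÷ lead(D) = 18x³ ÷ 3x² = 6x. Subtract (6x)·D = 18x³ − 48x² + 54x. Remainder: −6x² + 16x − 23.
Step 7: lead(−6x² + 16x − 23) ÷ lead(D) = −6x² ÷ 3x² = −2. Subtract (−2)·D = −6x² + 16x − 18. Remainder: −5.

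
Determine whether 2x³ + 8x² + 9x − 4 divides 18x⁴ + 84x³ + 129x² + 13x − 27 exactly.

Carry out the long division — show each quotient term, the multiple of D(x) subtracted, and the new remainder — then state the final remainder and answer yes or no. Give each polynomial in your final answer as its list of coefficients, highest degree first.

R = [-5, -3], so D(x) is not a factor of P(x). no

Step 1: lead(18x⁴ + 84x³ + 129x² + 13x − 27) ÷ lead(D) = 18x⁴ ÷ 2x³ = 9x. Subtract (9x)·D = 18x⁴ + 72x³ + 81x² − 36x. Remainder: 12x³ + 48x² + 49x − 27.
Step 2: lead(12x³ + 48x² + 49x − 27) ÷ lead(D) = 12x³ ÷ 2x³ = 6. Subtract (6)·D = 12x³ + 48x² + 54x − 24. Remainder: −5x − 3.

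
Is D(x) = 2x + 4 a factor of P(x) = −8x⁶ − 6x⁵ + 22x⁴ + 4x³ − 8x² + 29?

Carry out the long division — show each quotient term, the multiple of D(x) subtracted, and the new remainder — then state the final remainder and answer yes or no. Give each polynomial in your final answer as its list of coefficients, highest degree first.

Step 1: lead(−8x⁶ − 6x⁵ + 22x⁴ + 4x³ − 8x² + 29) ÷ lead(D) = −8x⁶ ÷ 2x = −4x⁵. Subtract (−4x⁵)·D = −8x⁶ − 16x⁵. Remainder: 10x⁵ + 22x⁴ + 4x³ − 8x² + 29.
Step 2: lead(10x⁵ + 22x⁴ + 4x³ − 8x² + 29) ÷ lead(D) = 10x⁵ ÷ 2x = 5x⁴. Subtract (5x⁴)·D = 10x⁵ + 20x⁴. Remainder: 2x⁴ + 4x³ − 8x² + 29.
Step 3: lead(2x⁴ + 4x³ − 8x² + 29) ÷ lead(D) = 2x⁴ ÷ 2x = x³. Subtract (x³)·D = 2x⁴ + 4x³. Remainder: −8x² + 29.
Step 4: lead(−8x² + 29) ÷ lead(D) = −8x² ÷ 2x = −4x. Subtract (−4x)·D = −8x² − 16x. Remainder: 16x + 29.
Step 5: lead(16x + 29) ÷ lead(D) = 16x ÷ 2x = 8. Subtract (8)·D = 16x + 32. Remainder: −3.

R = [-3], so D(x) is not a factor of P(x). no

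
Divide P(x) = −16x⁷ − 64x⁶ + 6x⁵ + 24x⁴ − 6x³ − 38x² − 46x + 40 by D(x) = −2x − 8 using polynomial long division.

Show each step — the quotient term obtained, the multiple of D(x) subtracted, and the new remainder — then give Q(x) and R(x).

Step 1: lead(−16x⁷ − 64x⁶ + 6x⁵ + 24x⁴ − 6x³ − 38x² − 46x + 40) ÷ lead(D) = −16x⁷ ÷ −2x = 8x⁶. Subtract (8x⁶)·D = −16x⁷ − 64x⁶. Remainder: 6x⁵ + 24x⁴ − 6x³ − 38x² − 46x + 40.
Step 2: lead(6x⁵ + 24x⁴ − 6x³ − 38x² − 46x + 40) ÷ lead(D) = 6x⁵ ÷ −2x = −3x⁴. Subtract (−3x⁴)·D = 6x⁵ + 24x⁴. Remainder: −6x³ − 38x² − 46x + 40.
Step 3: lead(−6x³ − 38x² − 46x + 40) ÷ lead(D) = −6x³ ÷ −2x = 3x². Subtract (3x²)·D = −6x³ − 24x². Remainder: −14x² − 46x + 40.
Step 4: lead(−14x² − 46x + 40) ÷ lead(D) = −14x² ÷ −2x = 7x. Subtract (7x)·D = −14x² − 56x. Remainder: 10x + 40.
Step 5: lead(10x + 40) ÷ lead(D) = 10x ÷ −2x = −5. Subtract (−5)·D = 10x + 40. Remainder: 0.

Q(x) = 8x⁶ − 3x⁴ + 3x² + 7x − 5; R(x) = 0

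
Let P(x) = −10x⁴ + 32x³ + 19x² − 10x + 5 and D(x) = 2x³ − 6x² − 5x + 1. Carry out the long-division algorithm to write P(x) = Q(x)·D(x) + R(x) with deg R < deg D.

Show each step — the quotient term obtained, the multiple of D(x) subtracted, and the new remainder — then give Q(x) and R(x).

Step 1: lead(−10x⁴ + 32x³ + 19x² − 10x + 5) ÷ lead(D) = −10x⁴ ÷ 2x³ = −5x. Subtract (−5x)·D = −10x⁴ + 30x³ + 25x² − 5x. Remainder: 2x³ − 6x² − 5x + 5.
Step 2: lead(2x³ − 6x² − 5x + 5) ÷ lead(D) = 2x³ ÷ 2x³ = 1. Subtract (1)·D = 2x³ − 6x² − 5x + 1. Remainder: 4.

Q(x) = −5x + 1; R(x) = 4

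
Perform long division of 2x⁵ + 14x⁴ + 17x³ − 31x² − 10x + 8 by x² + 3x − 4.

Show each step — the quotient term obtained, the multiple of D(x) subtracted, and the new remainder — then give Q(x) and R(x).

Q(x) = 2x³ + 8x² + x − 2; R(x) = 0

Step 1: lead(2x⁵ + 14x⁴ + 17x³ − 31x² − 10x + 8) ÷ lead(D) = 2x⁵ ÷ x² = 2x³. Subtract (2x³)·D = 2x⁵ + 6x⁴ − 8x³. Remainder: 8x⁴ + 25x³ − 31x² − 10x + 8.
Step 2: lead(8x⁴ + 25x³ − 31x² − 10x + 8) ÷ lead(D) = 8x⁴ ÷ x² = 8x². Subtract (8x²)·D = 8x⁴ + 24x³ − 32x². Remainder: x³ + x² − 10x + 8.
Step 3: lead(x³ + x² − 10x + 8) ÷ lead(D) = x³ ÷ x² = x. Subtract (x)·D = x³ + 3x² − 4x. Remainder: −2x² − 6x + 8.
Step 4: lead(−2x² − 6x + 8) ÷ lead(D) = −2x² ÷ x² = −2. Subtract (−2)·D = −2x² − 6x + 8. Remainder: 0.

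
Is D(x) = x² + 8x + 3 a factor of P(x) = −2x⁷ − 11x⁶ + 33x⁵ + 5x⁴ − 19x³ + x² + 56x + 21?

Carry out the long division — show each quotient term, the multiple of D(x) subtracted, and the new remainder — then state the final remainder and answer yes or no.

R(x) = 0, so D(x) is a factor of P(x). yes

Step 1: lead(−2x⁷ − 11x⁶ + 33x⁵ + 5x⁴ − 19x³ + x² + 56x + 21) ÷ lead(D) = −2x⁷ ÷ x² = −2x⁵. Subtract (−2x⁵)·D = −2x⁷ − 16x⁶ − 6x⁵. Remainder: 5x⁶ + 39x⁵ + 5x⁴ − 19x³ + x² + 56x + 21.
Step 2: lead(5x⁶ + 39x⁵ + 5x⁴ − 19x³ + x² + 56x + 21) ÷ lead(D) = 5x⁶ ÷ x² = 5x⁴. Subtract (5x⁴)·D = 5x⁶ + 40x⁵ + 15x⁴. Remainder: −x⁵ − 10x⁴ − 19x³ + x² + 56x + 21.
Step 3: lead(−x⁵ − 10x⁴ − 19x³ + x² + 56x + 21) ÷ lead(D) = −x⁵ ÷ x² = −x³. Subtract (−x³)·D = −x⁵ − 8x⁴ − 3x³. Remainder: −2x⁴ − 16x³ + x² + 56x + 21.
Step 4: lead(−2x⁴ − 16x³ + x² + 56x + 21) ÷ lead(D) = −2x⁴ ÷ x² = −2x². Subtract (−2x²)·D = −2x⁴ − 16x³ − 6x². Remainder: 7x² + 56x + 21.
Step 5: lead(7x² + 56x + 21) ÷ lead(D) = 7x² ÷ x² = 7. Subtract (7)·D = 7x² + 56x + 21. Remainder: 0.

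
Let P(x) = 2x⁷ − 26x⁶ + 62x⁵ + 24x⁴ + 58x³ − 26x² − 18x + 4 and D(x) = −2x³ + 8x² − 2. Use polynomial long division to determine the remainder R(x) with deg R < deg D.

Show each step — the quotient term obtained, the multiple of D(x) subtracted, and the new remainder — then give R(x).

R(x) = 0

Step 1: lead(2x⁷ − 26x⁶ + 62x⁵ + 24x⁴ + 58x³ − 26x² − 18x + 4) ÷ lead(D) = 2x⁷ ÷ −2x³ = −x⁴. Subtract (−x⁴)·D = 2x⁷ − 8x⁶ + 2x⁴. Remainder: −18x⁶ + 62x⁵ + 22x⁴ + 58x³ − 26x² − 18x + 4.
Step 2: lead(−18x⁶ + 62x⁵ + 22x⁴ + 58x³ − 26x² − 18x + 4) ÷ lead(D) = −18x⁶ ÷ −2x³ = 9x³. Subtract (9x³)·D = −18x⁶ + 72x⁵ − 18x³. Remainder: −10x⁵ + 22x⁴ + 76x³ − 26x² − 18x + 4.
Step 3: lead(−10x⁵ + 22x⁴ + 76x³ − 26x² − 18x + 4) ÷ lead(D) = −10x⁵ ÷ −2x³ = 5x². Subtract (5x²)·D = −10x⁵ + 40x⁴ − 10x². Remainder: −18x⁴ + 76x³ − 16x² − 18x + 4.
Step 4: lead(−18x⁴ + 76x³ − 16x² − 18x + 4) ÷ lead(D) = −18x⁴ ÷ −2x³ = 9x. Subtract (9x)·D = −18x⁴ + 72x³ − 18x. Remainder: 4x³ − 16x² + 4.
Step 5: lead(4x³ − 16x² + 4) ÷ lead(D) = 4x³ ÷ −2x³ = −2. Subtract (−2)·D = 4x³ − 16x² + 4. Remainder: 0.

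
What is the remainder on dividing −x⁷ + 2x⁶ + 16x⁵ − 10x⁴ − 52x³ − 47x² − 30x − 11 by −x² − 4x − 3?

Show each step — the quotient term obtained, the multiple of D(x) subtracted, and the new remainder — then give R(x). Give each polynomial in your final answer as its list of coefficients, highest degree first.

R = [-3, -2]

Step 1: lead(−x⁷ + 2x⁶ + 16x⁵ − 10x⁴ − 52x³ − 47x² − 30x − 11) ÷ lead(D) = −x⁷ ÷ −x² = x⁵. Subtract (x⁵)·D = −x⁷ − 4x⁶ − 3x⁵. Remainder: 6x⁶ + 19x⁵ − 10x⁴ − 52x³ − 47x² − 30x − 11.
Step 2: lead(6x⁶ + 19x⁵ − 10x⁴ − 52x³ − 47x² − 30x − 11) ÷ lead(D) = 6x⁶ ÷ −x² = −6x⁴. Subtract (−6x⁴)·D = 6x⁶ + 24x⁵ + 18x⁴. Remainder: −5x⁵ − 28x⁴ − 52x³ − 47x² − 30x − 11.
Step 3: lead(−5x⁵ − 28x⁴ − 52x³ − 47x² − 30x − 11) ÷ lead(D) = −5x⁵ ÷ −x² = 5x³. Subtract (5x³)·D = −5x⁵ − 20x⁴ − 15x³. Remainder: −8x⁴ − 37x³ − 47x² − 30x − 11.
Step 4: lead(−8x⁴ − 37x³ − 47x² − 30x − 11) ÷ lead(D) = −8x⁴ ÷ −x² = 8x². Subtract (8x²)·D = −8x⁴ − 32x³ − 24x². Remainder: −5x³ − 23x² − 30x − 11.
Step 5: lead(−5x³ − 23x² − 30x − 11) ÷ lead(D) = −5x³ ÷ −x² = 5x. Subtract (5x)·D = −5x³ − 20x² − 15x. Remainder: −3x² − 15x − 11.
Step 6: lead(−3x² − 15x − 11) ÷ lead(D) = −3x² ÷ −x² = 3. Subtract (3)·D = −3x² − 12x − 9. Remainder: −3x − 2.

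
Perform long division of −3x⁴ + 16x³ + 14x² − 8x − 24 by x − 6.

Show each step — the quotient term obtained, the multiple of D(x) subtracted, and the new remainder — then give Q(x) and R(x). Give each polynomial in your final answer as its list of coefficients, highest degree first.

Step 1: lead(−3x⁴ + 16x³ + 14x² − 8x − 24) ÷ lead(D) = −3x⁴ ÷ x = −3x³. Subtract (−3x³)·D = −3x⁴ + 18x³. Remainder: −2x³ + 14x² − 8x − 24.
Step 2: lead(−2x³ + 14x² − 8x − 24) ÷ lead(D) = −2x³ ÷ x = −2x². Subtract (−2x²)·D = −2x³ + 12x². Remainder: 2x² − 8x − 24.
Step 3: lead(2x² − 8x − 24) ÷ lead(D) = 2x² ÷ x = 2x. Subtract (2x)·D = 2x² − 12x. Remainder: 4x − 24.
Step 4: lead(4x − 24) ÷ lead(D) = 4x ÷ x = 4. Subtract (4)·D = 4x − 24. Remainder: 0.

Q = [-3, -2, 2, 4]; R = [0]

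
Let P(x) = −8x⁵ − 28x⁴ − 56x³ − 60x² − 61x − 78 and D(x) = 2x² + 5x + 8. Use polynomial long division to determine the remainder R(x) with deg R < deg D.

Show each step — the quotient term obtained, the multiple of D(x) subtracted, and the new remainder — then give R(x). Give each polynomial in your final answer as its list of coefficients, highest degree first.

Step 1: lead(−8x⁵ − 28x⁴ − 56x³ − 60x² − 61x − 78) ÷ lead(D) = −8x⁵ ÷ 2x² = −4x³. Subtract (−4x³)·D = −8x⁵ − 20x⁴ − 32x³. Remainder: −8x⁴ − 24x³ − 60x² − 61x − 78.
Step 2: lead(−8x⁴ − 24x³ − 60x² − 61x − 78) ÷ lead(D) = −8x⁴ ÷ 2x² = −4x². Subtract (−4x²)·D = −8x⁴ − 20x³ − 32x². Remainder: −4x³ − 28x² − 61x − 78.
Step 3: lead(−4x³ − 28x² − 61x − 78) ÷ lead(D) = −4x³ ÷ 2x² = −2x. Subtract (−2x)·D = −4x³ − 10x² − 16x. Remainder: −18x² − 45x − 78.
Step 4: lead(−18x² − 45x − 78) ÷ lead(D) = −18x² ÷ 2x² = −9. Subtract (−9)·D = −18x² − 45x − 72. Remainder: −6.

R = [-6]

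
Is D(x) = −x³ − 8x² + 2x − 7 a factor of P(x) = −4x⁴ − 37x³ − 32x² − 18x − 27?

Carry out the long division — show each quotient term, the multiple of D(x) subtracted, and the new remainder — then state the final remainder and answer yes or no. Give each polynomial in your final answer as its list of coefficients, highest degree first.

R = [8], so D(x) is not a factor of P(x). no

Step 1: lead(−4x⁴ − 37x³ − 32x² − 18x − 27) ÷ lead(D) = −4x⁴ ÷ −x³ = 4x. Subtract (4x)·D = −4x⁴ − 32x³ + 8x² − 28x. Remainder: −5x³ − 40x² + 10x − 27.
Step 2: lead(−5x³ − 40x² + 10x − 27) ÷ lead(D) = −5x³ ÷ −x³ = 5. Subtract (5)·D = −5x³ − 40x² + 10x − 35. Remainder: 8.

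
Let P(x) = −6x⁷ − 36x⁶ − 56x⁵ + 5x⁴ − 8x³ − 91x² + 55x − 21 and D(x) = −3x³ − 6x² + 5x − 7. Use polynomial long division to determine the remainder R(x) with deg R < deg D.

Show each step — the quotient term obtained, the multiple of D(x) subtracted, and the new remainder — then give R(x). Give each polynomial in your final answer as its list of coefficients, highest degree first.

Step 1: lead(−6x⁷ − 36x⁶ − 56x⁵ + 5x⁴ − 8x³ − 91x² + 55x − 21) ÷ lead(D) = −6x⁷ ÷ −3x³ = 2x⁴. Subtract (2x⁴)·D = −6x⁷ − 12x⁶ + 10x⁵ − 14x⁴. Remainder: −24x⁶ − 66x⁵ + 19x⁴ − 8x³ − 91x² + 55x − 21.
Step 2: lead(−24x⁶ − 66x⁵ + 19x⁴ − 8x³ − 91x² + 55x − 21) ÷ lead(D) = −24x⁶ ÷ −3x³ = 8x³. Subtract (8x³)·D = −24x⁶ − 48x⁵ + 40x⁴ − 56x³. Remainder: −18x⁵ − 21x⁴ + 48x³ − 91x² + 55x − 21.
Step 3: lead(−18x⁵ − 21x⁴ + 48x³ − 91x² + 55x − 21) ÷ lead(D) = −18x⁵ ÷ −3x³ = 6x². Subtract (6x²)·D = −18x⁵ − 36x⁴ + 30x³ − 42x². Remainder: 15x⁴ + 18x³ − 49x² + 55x − 21.
Step 4: lead(15x⁴ + 18x³ − 49x² + 55x − 21) ÷ lead(D) = 15x⁴ ÷ −3x³ = −5x. Subtract (−5x)·D = 15x⁴ + 30x³ − 25x² + 35x. Remainder: −12x³ − 24x² + 20x − 21.
Step 5: lead(−12x³ − 24x² + 20x − 21) ÷ lead(D) = −12x³ ÷ −3x³ = 4. Subtract (4)·D = −12x³ − 24x² + 20x − 28. Remainder: 7.

R = [7]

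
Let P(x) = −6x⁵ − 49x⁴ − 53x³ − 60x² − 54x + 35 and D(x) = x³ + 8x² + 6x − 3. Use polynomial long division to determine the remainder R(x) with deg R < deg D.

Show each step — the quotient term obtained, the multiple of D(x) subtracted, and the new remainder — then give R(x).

Step 1: lead(−6x⁵ − 49x⁴ − 53x³ − 60x² − 54x + 35) ÷ lead(D) = −6x⁵ ÷ x³ = −6x². Subtract (−6x²)·D = −6x⁵ − 48x⁴ − 36x³ + 18x². Remainder: −x⁴ − 17x³ − 78x² − 54x + 35.
Step 2: lead(−x⁴ − 17x³ − 78x² − 54x + 35) ÷ lead(D) = −x⁴ ÷ x³ = −x. Subtract (−x)·D = −x⁴ − 8x³ − 6x² + 3x. Remainder: −9x³ − 72x² − 57x + 35.
Step 3: lead(−9x³ − 72x² − 57x + 35) ÷ lead(D) = −9x³ ÷ x³ = −9. Subtract (−9)·D = −9x³ − 72x² − 54x + 27. Remainder: −3x + 8.

R(x) = −3x + 8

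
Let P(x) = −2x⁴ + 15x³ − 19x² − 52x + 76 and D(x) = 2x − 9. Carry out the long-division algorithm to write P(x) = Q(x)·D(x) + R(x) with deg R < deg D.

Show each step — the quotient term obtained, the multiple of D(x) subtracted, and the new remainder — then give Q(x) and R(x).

Q(x) = −x³ + 3x² + 4x − 8; R(x) = 4

Step 1: lead(−2x⁴ + 15x³ − 19x² − 52x + 76) ÷ lead(D) = −2x⁴ ÷ 2x = −x³. Subtract (−x³)·D = −2x⁴ + 9x³. Remainder: 6x³ − 19x² − 52x + 76.
Step 2: lead(6x³ − 19x² − 52x + 76) ÷ lead(D) = 6x³ ÷ 2x = 3x². Subtract (3x²)·D = 6x³ − 27x². Remainder: 8x² − 52x + 76.
Step 3: lead(8x² − 52x + 76) ÷ lead(D) = 8x² ÷ 2x = 4x. Subtract (4x)·D = 8x² − 36x. Remainder: −16x + 76.
Step 4: lead(−16x + 76) ÷ lead(D) = −16x ÷ 2x = −8. Subtract (−8)·D = −16x + 72. Remainder: 4.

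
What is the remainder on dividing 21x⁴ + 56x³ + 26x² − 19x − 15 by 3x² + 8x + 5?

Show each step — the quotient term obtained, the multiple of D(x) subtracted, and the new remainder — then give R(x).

R(x) = 5x

Step 1: lead(21x⁴ + 56x³ + 26x² − 19x − 15) ÷ lead(D) = 21x⁴ ÷ 3x² = 7x². Subtract (7x²)·D = 21x⁴ + 56x³ + 35x². Remainder: −9x² − 19x − 15.
Step 2: lead(−9x² − 19x − 15) ÷ lead(D) = −9x² ÷ 3x² = −3. Subtract (−3)·D = −9x² − 24x − 15. Remainder: 5x.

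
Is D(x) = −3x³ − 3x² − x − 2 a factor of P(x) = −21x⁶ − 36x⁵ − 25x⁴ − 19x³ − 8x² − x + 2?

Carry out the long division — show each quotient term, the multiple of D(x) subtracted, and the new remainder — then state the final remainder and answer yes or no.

Step 1: lead(−21x⁶ − 36x⁵ − 25x⁴ − 19x³ − 8x² − x + 2) ÷ lead(D) = −21x⁶ ÷ −3x³ = 7x³. Subtract (7x³)·D = −21x⁶ − 21x⁵ − 7x⁴ − 14x³. Remainder: −15x⁵ − 18x⁴ − 5x³ − 8x² − x + 2.
Step 2: lead(−15x⁵ − 18x⁴ − 5x³ − 8x² − x + 2) ÷ lead(D) = −15x⁵ ÷ −3x³ = 5x². Subtract (5x²)·D = −15x⁵ − 15x⁴ − 5x³ − 10x². Remainder: −3x⁴ + 2x² − x + 2.
Step 3: lead(−3x⁴ + 2x² − x + 2) ÷ lead(D) = −3x⁴ ÷ −3x³ = x. Subtract (x)·D = −3x⁴ − 3x³ − x² − 2x. Remainder: 3x³ + 3x² + x + 2.
Step 4: lead(3x³ + 3x² + x + 2) ÷ lead(D) = 3x³ ÷ −3x³ = −1. Subtract (−1)·D = 3x³ + 3x² + x + 2. Remainder: 0.

R(x) = 0, so D(x) is a factor of P(x). yes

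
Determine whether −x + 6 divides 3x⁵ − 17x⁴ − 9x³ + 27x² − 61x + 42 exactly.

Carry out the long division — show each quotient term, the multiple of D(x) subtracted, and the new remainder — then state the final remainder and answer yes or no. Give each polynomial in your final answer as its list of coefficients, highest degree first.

R = [0], so D(x) is a factor of P(x). yes

Step 1: lead(3x⁵ − 17x⁴ − 9x³ + 27x² − 61x + 42) ÷ lead(D) = 3x⁵ ÷ −x = −3x⁴. Subtract (−3x⁴)·D = 3x⁵ − 18x⁴. Remainder: x⁴ − 9x³ + 27x² − 61x + 42.
Step 2: lead(x⁴ − 9x³ + 27x² − 61x + 42) ÷ lead(D) = x⁴ ÷ −x = −x³. Subtract (−x³)·D = x⁴ − 6x³. Remainder: −3x³ + 27x² − 61x + 42.
Step 3: lead(−3x³ + 27x² − 61x + 42) ÷ lead(D) = −3x³ ÷ −x = 3x². Subtract (3x²)·D = −3x³ + 18x². Remainder: 9x² − 61x + 42.
Step 4: lead(9x² − 61x + 42) ÷ lead(D) = 9x² ÷ −x = −9x. Subtract (−9x)·D = 9x² − 54x. Remainder: −7x + 42.
Step 5: lead(−7x + 42) ÷ lead(D) = −7x ÷ −x = 7. Subtract (7)·D = −7x + 42. Remainder: 0.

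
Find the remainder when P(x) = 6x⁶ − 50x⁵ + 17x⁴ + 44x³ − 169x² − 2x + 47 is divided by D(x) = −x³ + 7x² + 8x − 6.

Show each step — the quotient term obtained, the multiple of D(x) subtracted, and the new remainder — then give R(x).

R(x) = 5

Step 1: lead(6x⁶ − 50x⁵ + 17x⁴ + 44x³ − 169x² − 2x + 47) ÷ lead(D) = 6x⁶ ÷ −x³ = −6x³. Subtract (−6x³)·D = 6x⁶ − 42x⁵ − 48x⁴ + 36x³. Remainder: −8x⁵ + 65x⁴ + 8x³ − 169x² − 2x + 47.
Step 2: lead(−8x⁵ + 65x⁴ + 8x³ − 169x² − 2x + 47) ÷ lead(D) = −8x⁵ ÷ −x³ = 8x². Subtract (8x²)·D = −8x⁵ + 56x⁴ + 64x³ − 48x². Remainder: 9x⁴ − 56x³ − 121x² − 2x + 47.
Step 3: lead(9x⁴ − 56x³ − 121x² − 2x + 47) ÷ lead(D) = 9x⁴ ÷ −x³ = −9x. Subtract (−9x)·D = 9x⁴ − 63x³ − 72x² + 54x. Remainder: 7x³ − 49x² − 56x + 47.
Step 4: lead(7x³ − 49x² − 56x + 47) ÷ lead(D) = 7x³ ÷ −x³ = −7. Subtract (−7)·D = 7x³ − 49x² − 56x + 42. Remainder: 5.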